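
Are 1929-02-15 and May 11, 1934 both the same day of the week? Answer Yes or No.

Yes

From Feb 15, 1929 to May 11, 1934 is 1911 days.
1911 mod 7 = 0, so they are the same weekday.
(Feb 15, 1929 is a Friday; May 11, 1934 is a Friday.)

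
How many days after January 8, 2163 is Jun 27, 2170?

2727

Jan 8, 2163 → Jan 8, 2164: 365 days.
Jan 8, 2164 → Jan 8, 2165: 366 days (Feb 29, 2164 is in that span).
Jan 8, 2165 → Jan 8, 2166: 365 days.
Jan 8, 2166 → Jan 8, 2167: 365 days.
Jan 8, 2167 → Jan 8, 2168: 365 days.
Jan 8, 2168 → Jan 8, 2169: 366 days (Feb 29, 2168 is in that span).
Jan 8, 2169 → Jan 8, 2170: 365 days.
Jan 8, 2170 → Feb 8, 2170: 31 days (January has 31).
Feb 8, 2170 → Mar 8, 2170: 28 days (February has 28).
Mar 8, 2170 → Apr 8, 2170: 31 days (March has 31).
Apr 8, 2170 → May 8, 2170: 30 days (April has 30).
May 8, 2170 → Jun 8, 2170: 31 days (May has 31).
Jun 8, 2170 → Jun 27, 2170: 19 days.
Total: 2727 days.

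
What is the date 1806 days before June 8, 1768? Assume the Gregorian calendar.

−366 (one year; includes Feb 29, 1768) → Jun 8, 1767 (1440 left).
−365 (one year) → Jun 8, 1766 (1075 left).
−365 (one year) → Jun 8, 1765 (710 left).
−365 (one year) → Jun 8, 1764 (345 left).
−8 → May 31, 1764 (end of May, 31 days; 337 left).
−31 → Apr 30, 1764 (end of Apr, 30 days; 306 left).
−30 → Mar 31, 1764 (end of Mar, 31 days; 276 left).
−31 → Feb 29, 1764 (end of Feb, 29 days; 245 left).
−29 → Jan 31, 1764 (end of Jan, 31 days; 216 left).
−31 → Dec 31, 1763 (end of Dec, 31 days; 185 left).
−31 → Nov 30, 1763 (end of Nov, 30 days; 154 left).
−30 → Oct 31, 1763 (end of Oct, 31 days; 124 left).
−31 → Sep 30, 1763 (end of Sep, 30 days; 93 left).
−30 → Aug 31, 1763 (end of Aug, 31 days; 63 left).
−31 → Jul 31, 1763 (end of Jul, 31 days; 32 left).
−31 → Jun 30, 1763 (end of Jun, 30 days; 1 left).
−1 → Jun 29, 1763.

June 29, 1763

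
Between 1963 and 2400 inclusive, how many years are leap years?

107

Multiples of 4 in [1963,2400]: 110.
Of those, multiples of 100: 5 (not leap unless ÷400).
Multiples of 400: 2.
Leap years = 110 − 5 + 2 = 107.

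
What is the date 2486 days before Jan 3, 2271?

March 14, 2264

−365 (one year) → Jan 3, 2270 (2121 left).
−365 (one year) → Jan 3, 2269 (1756 left).
−366 (one year; includes Feb 29, 2268) → Jan 3, 2268 (1390 left).
−365 (one year) → Jan 3, 2267 (1025 left).
−365 (one year) → Jan 3, 2266 (660 left).
−365 (one year) → Jan 3, 2265 (295 left).
−3 → Dec 31, 2264 (end of Dec, 31 days; 292 left).
−31 → Nov 30, 2264 (end of Nov, 30 days; 261 left).
−30 → Oct 31, 2264 (end of Oct, 31 days; 231 left).
−31 → Sep 30, 2264 (end of Sep, 30 days; 200 left).
−30 → Aug 31, 2264 (end of Aug, 31 days; 170 left).
−31 → Jul 31, 2264 (end of Jul, 31 days; 139 left).
−31 → Jun 30, 2264 (end of Jun, 30 days; 108 left).
−30 → May 31, 2264 (end of May, 31 days; 78 left).
−31 → Apr 30, 2264 (end of Apr, 30 days; 47 left).
−30 → Mar 31, 2264 (end of Mar, 31 days; 17 left).
−17 → Mar 14, 2264.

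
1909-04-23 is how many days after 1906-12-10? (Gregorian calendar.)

865

Dec 10, 1906 → Dec 10, 1907: 365 days.
Dec 10, 1907 → Dec 10, 1908: 366 days (Feb 29, 1908 is in that span).
Dec 10, 1908 → Jan 10, 1909: 31 days (December has 31).
Jan 10, 1909 → Feb 10, 1909: 31 days (January has 31).
Feb 10, 1909 → Mar 10, 1909: 28 days (February has 28).
Mar 10, 1909 → Apr 10, 1909: 31 days (March has 31).
Apr 10, 1909 → Apr 23, 1909: 13 days.
Total: 865 days.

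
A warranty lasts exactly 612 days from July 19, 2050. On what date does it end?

+365 (one year) → Jul 19, 2051 (247 left).
Jul has 31 days: +13 → Aug 1, 2051 (234 left).
Aug has 31 days: +31 → Sep 1, 2051 (203 left).
Sep has 30 days: +30 → Oct 1, 2051 (173 left).
Oct has 31 days: +31 → Nov 1, 2051 (142 left).
Nov has 30 days: +30 → Dec 1, 2051 (112 left).
Dec has 31 days: +31 → Jan 1, 2052 (81 left).
Jan has 31 days: +31 → Feb 1, 2052 (50 left).
Feb has 29 days: +29 → Mar 1, 2052 (21 left).
+21 → Mar 22, 2052.

March 22, 2052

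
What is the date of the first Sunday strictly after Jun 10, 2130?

Jun 10, 2130 is a Saturday.
From Saturday to the next Sunday is 1 day.
Jun 10, 2130 + 1 = Jun 11, 2130.

June 11, 2130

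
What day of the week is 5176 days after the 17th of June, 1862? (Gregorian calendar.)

Jun 17, 1862 is a Tuesday.
5176 mod 7 = 3, so 5176 days after a Tuesday is Tuesday + 3 = Friday.

Friday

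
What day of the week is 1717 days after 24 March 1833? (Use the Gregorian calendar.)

Tuesday

Mar 24, 1833 is a Sunday.
1717 mod 7 = 2, so 1717 days after a Sunday is Sunday + 2 = Tuesday.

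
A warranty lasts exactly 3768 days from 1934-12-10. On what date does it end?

April 4, 1945

+365 (one year) → Dec 10, 1935 (3403 left).
+366 (one year; includes Feb 29, 1936) → Dec 10, 1936 (3037 left).
+365 (one year) → Dec 10, 1937 (2672 left).
+365 (one year) → Dec 10, 1938 (2307 left).
+365 (one year) → Dec 10, 1939 (1942 left).
+366 (one year; includes Feb 29, 1940) → Dec 10, 1940 (1576 left).
+365 (one year) → Dec 10, 1941 (1211 left).
+365 (one year) → Dec 10, 1942 (846 left).
+365 (one year) → Dec 10, 1943 (481 left).
+366 (one year; includes Feb 29, 1944) → Dec 10, 1944 (115 left).
Dec has 31 days: +22 → Jan 1, 1945 (93 left).
Jan has 31 days: +31 → Feb 1, 1945 (62 left).
Feb has 28 days: +28 → Mar 1, 1945 (34 left).
Mar has 31 days: +31 → Apr 1, 1945 (3 left).
+3 → Apr 4, 1945.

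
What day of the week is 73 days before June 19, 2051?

First find the weekday of Jun 19, 2051. Doomsday rule: the anchor day for the 2000s is Tuesday. For year 51: 51÷12 = 4 r 3, and 3÷4 = 0, so 4+3+0 = 7.
Tuesday + 7 ≡ Tuesday — that's 2051's doomsday.
In June the doomsday date is Jun 6.
Jun 19 is 13 days after Jun 6; 13 mod 7 = 6, so Tuesday + 6 = Monday.
73 mod 7 = 3, so 73 days before a Monday is Monday − 3 = Friday.

Friday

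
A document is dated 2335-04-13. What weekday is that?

Doomsday rule: the anchor day for the 2300s is Wednesday. For year 35: 35÷12 = 2 r 11, and 11÷4 = 2, so 2+11+2 = 15.
Wednesday + 15 ≡ Thursday — that's 2335's doomsday.
In April the doomsday date is Apr 4.
Apr 13 is 9 days after Apr 4; 9 mod 7 = 2, so Thursday + 2 = Saturday.

Saturday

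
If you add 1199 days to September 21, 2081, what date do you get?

+365 (one year) → Sep 21, 2082 (834 left).
+365 (one year) → Sep 21, 2083 (469 left).
+366 (one year; includes Feb 29, 2084) → Sep 21, 2084 (103 left).
Sep has 30 days: +10 → Oct 1, 2084 (93 left).
Oct has 31 days: +31 → Nov 1, 2084 (62 left).
Nov has 30 days: +30 → Dec 1, 2084 (32 left).
Dec has 31 days: +31 → Jan 1, 2085 (1 left).
+1 → Jan 2, 2085.

January 2, 2085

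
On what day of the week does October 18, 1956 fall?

Thursday

Doomsday rule: the anchor day for the 1900s is Wednesday. For year 56: 56÷12 = 4 r 8, and 8÷4 = 2, so 4+8+2 = 14.
Wednesday + 14 ≡ Wednesday — that's 1956's doomsday.
In October the doomsday date is Oct 10.
Oct 18 is 8 days after Oct 10; 8 mod 7 = 1, so Wednesday + 1 = Thursday.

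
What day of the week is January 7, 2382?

Thursday

Doomsday rule: the anchor day for the 2300s is Wednesday. For year 82: 82÷12 = 6 r 10, and 10÷4 = 2, so 6+10+2 = 18.
Wednesday + 18 ≡ Sunday — that's 2382's doomsday.
In January the doomsday date is Jan 3 (2382 is not a leap year).
Jan 7 is 4 days after Jan 3; 4 mod 7 = 4, so Sunday + 4 = Thursday.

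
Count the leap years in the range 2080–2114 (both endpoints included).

Multiples of 4 in [2080,2114]: 9.
Of those, multiples of 100: 1 (not leap unless ÷400).
Multiples of 400: 0.
Leap years = 9 − 1 + 0 = 8.

8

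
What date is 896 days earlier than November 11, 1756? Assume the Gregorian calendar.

May 30, 1754

−366 (one year; includes Feb 29, 1756) → Nov 11, 1755 (530 left).
−365 (one year) → Nov 11, 1754 (165 left).
−11 → Oct 31, 1754 (end of Oct, 31 days; 154 left).
−31 → Sep 30, 1754 (end of Sep, 30 days; 123 left).
−30 → Aug 31, 1754 (end of Aug, 31 days; 93 left).
−31 → Jul 31, 1754 (end of Jul, 31 days; 62 left).
−31 → Jun 30, 1754 (end of Jun, 30 days; 31 left).
−30 → May 31, 1754 (end of May, 31 days; 1 left).
−1 → May 30, 1754.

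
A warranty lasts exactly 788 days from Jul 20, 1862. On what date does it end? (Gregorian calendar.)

September 15, 1864

+365 (one year) → Jul 20, 1863 (423 left).
+366 (one year; includes Feb 29, 1864) → Jul 20, 1864 (57 left).
Jul has 31 days: +12 → Aug 1, 1864 (45 left).
Aug has 31 days: +31 → Sep 1, 1864 (14 left).
+14 → Sep 15, 1864.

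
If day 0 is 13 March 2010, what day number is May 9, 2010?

Mar 13, 2010 → Apr 13, 2010: 31 days (March has 31).
Apr 13, 2010 → May 9, 2010: 26 days.
Total: 57 days.

57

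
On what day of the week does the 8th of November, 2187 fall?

Thursday

Doomsday rule: the anchor day for the 2100s is Sunday. For year 87: 87÷12 = 7 r 3, and 3÷4 = 0, so 7+3+0 = 10.
Sunday + 10 ≡ Wednesday — that's 2187's doomsday.
In November the doomsday date is Nov 7.
Nov 8 is 1 day after Nov 7; 1 mod 7 = 1, so Wednesday + 1 = Thursday.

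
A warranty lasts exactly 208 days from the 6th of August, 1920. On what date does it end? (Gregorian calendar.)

March 2, 1921

Aug has 31 days: +26 → Sep 1, 1920 (182 left).
Sep has 30 days: +30 → Oct 1, 1920 (152 left).
Oct has 31 days: +31 → Nov 1, 1920 (121 left).
Nov has 30 days: +30 → Dec 1, 1920 (91 left).
Dec has 31 days: +31 → Jan 1, 1921 (60 left).
Jan has 31 days: +31 → Feb 1, 1921 (29 left).
Feb has 28 days: +28 → Mar 1, 1921 (1 left).
+1 → Mar 2, 1921.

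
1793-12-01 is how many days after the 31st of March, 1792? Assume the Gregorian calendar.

610

Mar 31, 1792 → Mar 31, 1793: 365 days.
Mar 31, 1793 → Apr 30, 1793: 30 days (March has 31).
Apr 30, 1793 → May 30, 1793: 30 days (April has 30).
May 30, 1793 → Jun 30, 1793: 31 days (May has 31).
Jun 30, 1793 → Jul 30, 1793: 30 days (June has 30).
Jul 30, 1793 → Aug 30, 1793: 31 days (July has 31).
Aug 30, 1793 → Sep 30, 1793: 31 days (August has 31).
Sep 30, 1793 → Oct 30, 1793: 30 days (September has 30).
Oct 30, 1793 → Nov 30, 1793: 31 days (October has 31).
Nov 30, 1793 → Dec 1, 1793: 1 days.
Total: 610 days.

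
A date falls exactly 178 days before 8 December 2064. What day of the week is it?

Dec 8, 2064 is a Monday.
178 mod 7 = 3, so 178 days before a Monday is Monday − 3 = Friday.

Friday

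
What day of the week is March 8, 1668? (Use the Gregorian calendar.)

Thursday

Doomsday rule: the anchor day for the 1600s is Tuesday. For year 68: 68÷12 = 5 r 8, and 8÷4 = 2, so 5+8+2 = 15.
Tuesday + 15 ≡ Wednesday — that's 1668's doomsday.
In March the doomsday date is Mar 14.
Mar 8 is 6 days before Mar 14; 6 mod 7 = 6, so Wednesday − 6 = Thursday.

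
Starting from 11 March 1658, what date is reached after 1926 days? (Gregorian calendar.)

June 19, 1663

+365 (one year) → Mar 11, 1659 (1561 left).
+366 (one year; includes Feb 29, 1660) → Mar 11, 1660 (1195 left).
+365 (one year) → Mar 11, 1661 (830 left).
+365 (one year) → Mar 11, 1662 (465 left).
+365 (one year) → Mar 11, 1663 (100 left).
Mar has 31 days: +21 → Apr 1, 1663 (79 left).
Apr has 30 days: +30 → May 1, 1663 (49 left).
May has 31 days: +31 → Jun 1, 1663 (18 left).
+18 → Jun 19, 1663.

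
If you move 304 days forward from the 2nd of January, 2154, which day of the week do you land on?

Saturday

Jan 2, 2154 is a Wednesday.
304 mod 7 = 3, so 304 days after a Wednesday is Wednesday + 3 = Saturday.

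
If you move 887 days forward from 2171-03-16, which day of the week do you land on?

Thursday

Mar 16, 2171 is a Saturday.
887 mod 7 = 5, so 887 days after a Saturday is Saturday + 5 = Thursday.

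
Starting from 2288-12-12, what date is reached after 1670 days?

+365 (one year) → Dec 12, 2289 (1305 left).
+365 (one year) → Dec 12, 2290 (940 left).
+365 (one year) → Dec 12, 2291 (575 left).
+366 (one year; includes Feb 29, 2292) → Dec 12, 2292 (209 left).
Dec has 31 days: +20 → Jan 1, 2293 (189 left).
Jan has 31 days: +31 → Feb 1, 2293 (158 left).
Feb has 28 days: +28 → Mar 1, 2293 (130 left).
Mar has 31 days: +31 → Apr 1, 2293 (99 left).
Apr has 30 days: +30 → May 1, 2293 (69 left).
May has 31 days: +31 → Jun 1, 2293 (38 left).
Jun has 30 days: +30 → Jul 1, 2293 (8 left).
+8 → Jul 9, 2293.

July 9, 2293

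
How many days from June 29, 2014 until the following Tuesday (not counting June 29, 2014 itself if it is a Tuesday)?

Jun 29, 2014 is a Sunday.
From Sunday to the next Tuesday is 2 days.

2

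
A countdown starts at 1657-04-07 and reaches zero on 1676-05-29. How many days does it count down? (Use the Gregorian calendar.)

6992

Apr 7, 1657 → Apr 7, 1658: 365 days.
Apr 7, 1658 → Apr 7, 1659: 365 days.
Apr 7, 1659 → Apr 7, 1660: 366 days (Feb 29, 1660 is in that span).
Apr 7, 1660 → Apr 7, 1661: 365 days.
Apr 7, 1661 → Apr 7, 1662: 365 days.
Apr 7, 1662 → Apr 7, 1663: 365 days.
Apr 7, 1663 → Apr 7, 1664: 366 days (Feb 29, 1664 is in that span).
Apr 7, 1664 → Apr 7, 1665: 365 days.
Apr 7, 1665 → Apr 7, 1666: 365 days.
Apr 7, 1666 → Apr 7, 1667: 365 days.
Apr 7, 1667 → Apr 7, 1668: 366 days (Feb 29, 1668 is in that span).
Apr 7, 1668 → Apr 7, 1669: 365 days.
Apr 7, 1669 → Apr 7, 1670: 365 days.
Apr 7, 1670 → Apr 7, 1671: 365 days.
Apr 7, 1671 → Apr 7, 1672: 366 days (Feb 29, 1672 is in that span).
Apr 7, 1672 → Apr 7, 1673: 365 days.
Apr 7, 1673 → Apr 7, 1674: 365 days.
Apr 7, 1674 → Apr 7, 1675: 365 days.
Apr 7, 1675 → Apr 7, 1676: 366 days (Feb 29, 1676 is in that span).
Apr 7, 1676 → May 7, 1676: 30 days (April has 30).
May 7, 1676 → May 29, 1676: 22 days.
Total: 6992 days.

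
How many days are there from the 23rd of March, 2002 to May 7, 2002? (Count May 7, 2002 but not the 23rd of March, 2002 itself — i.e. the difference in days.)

Mar 23, 2002 → Apr 23, 2002: 31 days (March has 31).
Apr 23, 2002 → May 7, 2002: 14 days.
Total: 45 days.

45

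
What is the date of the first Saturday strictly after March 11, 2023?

March 18, 2023

Mar 11, 2023 is a Saturday.
From Saturday to the next Saturday is 7 days.
Mar 11, 2023 + 7 = Mar 18, 2023.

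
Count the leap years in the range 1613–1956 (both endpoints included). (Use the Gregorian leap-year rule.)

Multiples of 4 in [1613,1956]: 86.
Of those, multiples of 100: 3 (not leap unless ÷400).
Multiples of 400: 0.
Leap years = 86 − 3 + 0 = 83.

83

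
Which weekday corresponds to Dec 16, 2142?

Doomsday rule: the anchor day for the 2100s is Sunday. For year 42: 42÷12 = 3 r 6, and 6÷4 = 1, so 3+6+1 = 10.
Sunday + 10 ≡ Wednesday — that's 2142's doomsday.
In December the doomsday date is Dec 12.
Dec 16 is 4 days after Dec 12; 4 mod 7 = 4, so Wednesday + 4 = Sunday.

Sunday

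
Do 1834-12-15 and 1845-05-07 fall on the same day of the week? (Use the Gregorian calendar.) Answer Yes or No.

No

From Dec 15, 1834 to May 7, 1845 is 3796 days.
3796 mod 7 = 2, so they are different weekdays.
(Dec 15, 1834 is a Monday; May 7, 1845 is a Wednesday.)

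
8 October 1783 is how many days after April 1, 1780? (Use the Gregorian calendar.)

1285

Apr 1, 1780 → Apr 1, 1781: 365 days.
Apr 1, 1781 → Apr 1, 1782: 365 days.
Apr 1, 1782 → Apr 1, 1783: 365 days.
Apr 1, 1783 → May 1, 1783: 30 days (April has 30).
May 1, 1783 → Jun 1, 1783: 31 days (May has 31).
Jun 1, 1783 → Jul 1, 1783: 30 days (June has 30).
Jul 1, 1783 → Aug 1, 1783: 31 days (July has 31).
Aug 1, 1783 → Sep 1, 1783: 31 days (August has 31).
Sep 1, 1783 → Oct 1, 1783: 30 days (September has 30).
Oct 1, 1783 → Oct 8, 1783: 7 days.
Total: 1285 days.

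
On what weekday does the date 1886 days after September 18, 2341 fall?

First find the weekday of Sep 18, 2341. Doomsday rule: the anchor day for the 2300s is Wednesday. For year 41: 41÷12 = 3 r 5, and 5÷4 = 1, so 3+5+1 = 9.
Wednesday + 9 ≡ Friday — that's 2341's doomsday.
In September the doomsday date is Sep 5.
Sep 18 is 13 days after Sep 5; 13 mod 7 = 6, so Friday + 6 = Thursday.
1886 mod 7 = 3, so 1886 days after a Thursday is Thursday + 3 = Sunday.

Sunday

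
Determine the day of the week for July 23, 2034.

January 1, 2034 is a Sunday.
Jan 1, 2034 → Feb 1, 2034: 31 days (January has 31).
Feb 1, 2034 → Mar 1, 2034: 28 days (February has 28).
Mar 1, 2034 → Apr 1, 2034: 31 days (March has 31).
Apr 1, 2034 → May 1, 2034: 30 days (April has 30).
May 1, 2034 → Jun 1, 2034: 31 days (May has 31).
Jun 1, 2034 → Jul 1, 2034: 30 days (June has 30).
Jul 1, 2034 → Jul 23, 2034: 22 days.
Total: 203 days.
203 mod 7 = 0, so Sunday + 0 = Sunday.

Sunday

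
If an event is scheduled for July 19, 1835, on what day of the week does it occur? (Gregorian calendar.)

Sunday

Doomsday rule: the anchor day for the 1800s is Friday. For year 35: 35÷12 = 2 r 11, and 11÷4 = 2, so 2+11+2 = 15.
Friday + 15 ≡ Saturday — that's 1835's doomsday.
In July the doomsday date is Jul 11.
Jul 19 is 8 days after Jul 11; 8 mod 7 = 1, so Saturday + 1 = Sunday.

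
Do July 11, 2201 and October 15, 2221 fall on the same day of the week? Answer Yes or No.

No

From Jul 11, 2201 to Oct 15, 2221 is 7401 days.
7401 mod 7 = 2, so they are different weekdays.
(Jul 11, 2201 is a Saturday; Oct 15, 2221 is a Monday.)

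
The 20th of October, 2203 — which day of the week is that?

Thursday

Doomsday rule: the anchor day for the 2200s is Friday. For year 03: 3÷12 = 0 r 3, and 3÷4 = 0, so 0+3+0 = 3.
Friday + 3 ≡ Monday — that's 2203's doomsday.
In October the doomsday date is Oct 10.
Oct 20 is 10 days after Oct 10; 10 mod 7 = 3, so Monday + 3 = Thursday.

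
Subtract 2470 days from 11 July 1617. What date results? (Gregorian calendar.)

October 6, 1610

−365 (one year) → Jul 11, 1616 (2105 left).
−366 (one year; includes Feb 29, 1616) → Jul 11, 1615 (1739 left).
−365 (one year) → Jul 11, 1614 (1374 left).
−365 (one year) → Jul 11, 1613 (1009 left).
−365 (one year) → Jul 11, 1612 (644 left).
−366 (one year; includes Feb 29, 1612) → Jul 11, 1611 (278 left).
−11 → Jun 30, 1611 (end of Jun, 30 days; 267 left).
−30 → May 31, 1611 (end of May, 31 days; 237 left).
−31 → Apr 30, 1611 (end of Apr, 30 days; 206 left).
−30 → Mar 31, 1611 (end of Mar, 31 days; 176 left).
−31 → Feb 28, 1611 (end of Feb, 28 days; 145 left).
−28 → Jan 31, 1611 (end of Jan, 31 days; 117 left).
−31 → Dec 31, 1610 (end of Dec, 31 days; 86 left).
−31 → Nov 30, 1610 (end of Nov, 30 days; 55 left).
−30 → Oct 31, 1610 (end of Oct, 31 days; 25 left).
−25 → Oct 6, 1610.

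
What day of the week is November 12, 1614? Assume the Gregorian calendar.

Wednesday

Doomsday rule: the anchor day for the 1600s is Tuesday. For year 14: 14÷12 = 1 r 2, and 2÷4 = 0, so 1+2+0 = 3.
Tuesday + 3 ≡ Friday — that's 1614's doomsday.
In November the doomsday date is Nov 7.
Nov 12 is 5 days after Nov 7; 5 mod 7 = 5, so Friday + 5 = Wednesday.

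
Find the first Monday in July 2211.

July 1, 2211

July 1, 2211 is a Monday.
The first Monday is therefore July 1 (same day).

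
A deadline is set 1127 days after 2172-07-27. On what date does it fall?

+365 (one year) → Jul 27, 2173 (762 left).
+365 (one year) → Jul 27, 2174 (397 left).
Jul has 31 days: +5 → Aug 1, 2174 (392 left).
Aug has 31 days: +31 → Sep 1, 2174 (361 left).
Sep has 30 days: +30 → Oct 1, 2174 (331 left).
Oct has 31 days: +31 → Nov 1, 2174 (300 left).
Nov has 30 days: +30 → Dec 1, 2174 (270 left).
Dec has 31 days: +31 → Jan 1, 2175 (239 left).
Jan has 31 days: +31 → Feb 1, 2175 (208 left).
Feb has 28 days: +28 → Mar 1, 2175 (180 left).
Mar has 31 days: +31 → Apr 1, 2175 (149 left).
Apr has 30 days: +30 → May 1, 2175 (119 left).
May has 31 days: +31 → Jun 1, 2175 (88 left).
Jun has 30 days: +30 → Jul 1, 2175 (58 left).
Jul has 31 days: +31 → Aug 1, 2175 (27 left).
+27 → Aug 28, 2175.

August 28, 2175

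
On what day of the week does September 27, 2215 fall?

Wednesday

Doomsday rule: the anchor day for the 2200s is Friday. For year 15: 15÷12 = 1 r 3, and 3÷4 = 0, so 1+3+0 = 4.
Friday + 4 ≡ Tuesday — that's 2215's doomsday.
In September the doomsday date is Sep 5.
Sep 27 is 22 days after Sep 5; 22 mod 7 = 1, so Tuesday + 1 = Wednesday.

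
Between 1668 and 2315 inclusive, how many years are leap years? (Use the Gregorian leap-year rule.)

Multiples of 4 in [1668,2315]: 162.
Of those, multiples of 100: 7 (not leap unless ÷400).
Multiples of 400: 1.
Leap years = 162 − 7 + 1 = 156.

156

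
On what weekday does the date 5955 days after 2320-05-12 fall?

Monday

First find the weekday of May 12, 2320. Doomsday rule: the anchor day for the 2300s is Wednesday. For year 20: 20÷12 = 1 r 8, and 8÷4 = 2, so 1+8+2 = 11.
Wednesday + 11 ≡ Sunday — that's 2320's doomsday.
In May the doomsday date is May 9.
May 12 is 3 days after May 9; 3 mod 7 = 3, so Sunday + 3 = Wednesday.
5955 mod 7 = 5, so 5955 days after a Wednesday is Wednesday + 5 = Monday.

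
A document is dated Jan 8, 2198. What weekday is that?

Monday

Doomsday rule: the anchor day for the 2100s is Sunday. For year 98: 98÷12 = 8 r 2, and 2÷4 = 0, so 8+2+0 = 10.
Sunday + 10 ≡ Wednesday — that's 2198's doomsday.
In January the doomsday date is Jan 3 (2198 is not a leap year).
Jan 8 is 5 days after Jan 3; 5 mod 7 = 5, so Wednesday + 5 = Monday.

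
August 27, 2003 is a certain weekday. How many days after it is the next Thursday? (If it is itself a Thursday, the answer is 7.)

1

Aug 27, 2003 is a Wednesday.
From Wednesday to the next Thursday is 1 day.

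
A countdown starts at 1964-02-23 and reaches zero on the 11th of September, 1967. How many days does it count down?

Feb 23, 1964 → Feb 23, 1965: 366 days (Feb 29, 1964 is in that span).
Feb 23, 1965 → Feb 23, 1966: 365 days.
Feb 23, 1966 → Feb 23, 1967: 365 days.
Feb 23, 1967 → Mar 23, 1967: 28 days (February has 28).
Mar 23, 1967 → Apr 23, 1967: 31 days (March has 31).
Apr 23, 1967 → May 23, 1967: 30 days (April has 30).
May 23, 1967 → Jun 23, 1967: 31 days (May has 31).
Jun 23, 1967 → Jul 23, 1967: 30 days (June has 30).
Jul 23, 1967 → Aug 23, 1967: 31 days (July has 31).
Aug 23, 1967 → Sep 11, 1967: 19 days.
Total: 1296 days.

1296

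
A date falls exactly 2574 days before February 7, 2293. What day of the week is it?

Thursday

Feb 7, 2293 is a Tuesday.
2574 mod 7 = 5, so 2574 days before a Tuesday is Tuesday − 5 = Thursday.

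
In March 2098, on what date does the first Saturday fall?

March 1, 2098 is a Saturday.
The first Saturday is therefore March 1 (same day).

March 1, 2098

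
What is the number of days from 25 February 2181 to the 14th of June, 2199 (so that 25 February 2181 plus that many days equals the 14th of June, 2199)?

6683

Feb 25, 2181 → Feb 25, 2182: 365 days.
Feb 25, 2182 → Feb 25, 2183: 365 days.
Feb 25, 2183 → Feb 25, 2184: 365 days.
Feb 25, 2184 → Feb 25, 2185: 366 days (Feb 29, 2184 is in that span).
Feb 25, 2185 → Feb 25, 2186: 365 days.
Feb 25, 2186 → Feb 25, 2187: 365 days.
Feb 25, 2187 → Feb 25, 2188: 365 days.
Feb 25, 2188 → Feb 25, 2189: 366 days (Feb 29, 2188 is in that span).
Feb 25, 2189 → Feb 25, 2190: 365 days.
Feb 25, 2190 → Feb 25, 2191: 365 days.
Feb 25, 2191 → Feb 25, 2192: 365 days.
Feb 25, 2192 → Feb 25, 2193: 366 days (Feb 29, 2192 is in that span).
Feb 25, 2193 → Feb 25, 2194: 365 days.
Feb 25, 2194 → Feb 25, 2195: 365 days.
Feb 25, 2195 → Feb 25, 2196: 365 days.
Feb 25, 2196 → Feb 25, 2197: 366 days (Feb 29, 2196 is in that span).
Feb 25, 2197 → Feb 25, 2198: 365 days.
Feb 25, 2198 → Feb 25, 2199: 365 days.
Feb 25, 2199 → Mar 25, 2199: 28 days (February has 28).
Mar 25, 2199 → Apr 25, 2199: 31 days (March has 31).
Apr 25, 2199 → May 25, 2199: 30 days (April has 30).
May 25, 2199 → Jun 14, 2199: 20 days.
Total: 6683 days.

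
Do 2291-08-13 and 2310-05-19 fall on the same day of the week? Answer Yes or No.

Yes

From Aug 13, 2291 to May 19, 2310 is 6853 days.
6853 mod 7 = 0, so they are the same weekday.
(Aug 13, 2291 is a Thursday; May 19, 2310 is a Thursday.)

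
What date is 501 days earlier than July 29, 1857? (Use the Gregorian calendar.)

March 15, 1856

−365 (one year) → Jul 29, 1856 (136 left).
−29 → Jun 30, 1856 (end of Jun, 30 days; 107 left).
−30 → May 31, 1856 (end of May, 31 days; 77 left).
−31 → Apr 30, 1856 (end of Apr, 30 days; 46 left).
−30 → Mar 31, 1856 (end of Mar, 31 days; 16 left).
−16 → Mar 15, 1856.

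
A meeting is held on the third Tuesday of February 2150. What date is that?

February 1, 2150 is a Sunday.
The first Tuesday is therefore February 3 (2 days later).
The third Tuesday is 3 + 2×7 = February 17.

February 17, 2150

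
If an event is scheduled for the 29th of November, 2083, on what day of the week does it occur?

Monday

January 1, 2083 is a Friday.
Jan 1, 2083 → Feb 1, 2083: 31 days (January has 31).
Feb 1, 2083 → Mar 1, 2083: 28 days (February has 28).
Mar 1, 2083 → Apr 1, 2083: 31 days (March has 31).
Apr 1, 2083 → May 1, 2083: 30 days (April has 30).
May 1, 2083 → Jun 1, 2083: 31 days (May has 31).
Jun 1, 2083 → Jul 1, 2083: 30 days (June has 30).
Jul 1, 2083 → Aug 1, 2083: 31 days (July has 31).
Aug 1, 2083 → Sep 1, 2083: 31 days (August has 31).
Sep 1, 2083 → Oct 1, 2083: 30 days (September has 30).
Oct 1, 2083 → Nov 1, 2083: 31 days (October has 31).
Nov 1, 2083 → Nov 29, 2083: 28 days.
Total: 332 days.
332 mod 7 = 3, so Friday + 3 = Monday.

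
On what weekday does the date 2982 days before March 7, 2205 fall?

First find the weekday of Mar 7, 2205. Doomsday rule: the anchor day for the 2200s is Friday. For year 05: 5÷12 = 0 r 5, and 5÷4 = 1, so 0+5+1 = 6.
Friday + 6 ≡ Thursday — that's 2205's doomsday.
In March the doomsday date is Mar 14.
Mar 7 is 7 days before Mar 14; 7 mod 7 = 0, so Thursday − 0 = Thursday.
2982 mod 7 = 0, so 2982 days before a Thursday is Thursday − 0 = Thursday.

Thursday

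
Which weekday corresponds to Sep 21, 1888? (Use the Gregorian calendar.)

Doomsday rule: the anchor day for the 1800s is Friday. For year 88: 88÷12 = 7 r 4, and 4÷4 = 1, so 7+4+1 = 12.
Friday + 12 ≡ Wednesday — that's 1888's doomsday.
In September the doomsday date is Sep 5.
Sep 21 is 16 days after Sep 5; 16 mod 7 = 2, so Wednesday + 2 = Friday.

Friday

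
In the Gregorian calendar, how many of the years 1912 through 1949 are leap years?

Multiples of 4 in [1912,1949]: 10.
Of those, multiples of 100: 0 (not leap unless ÷400).
Multiples of 400: 0.
Leap years = 10 − 0 + 0 = 10.

10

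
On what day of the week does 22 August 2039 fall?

Monday

Doomsday rule: the anchor day for the 2000s is Tuesday. For year 39: 39÷12 = 3 r 3, and 3÷4 = 0, so 3+3+0 = 6.
Tuesday + 6 ≡ Monday — that's 2039's doomsday.
In August the doomsday date is Aug 8.
Aug 22 is 14 days after Aug 8; 14 mod 7 = 0, so Monday + 0 = Monday.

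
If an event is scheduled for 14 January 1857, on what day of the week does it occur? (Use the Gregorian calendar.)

Wednesday

Doomsday rule: the anchor day for the 1800s is Friday. For year 57: 57÷12 = 4 r 9, and 9÷4 = 2, so 4+9+2 = 15.
Friday + 15 ≡ Saturday — that's 1857's doomsday.
In January the doomsday date is Jan 3 (1857 is not a leap year).
Jan 14 is 11 days after Jan 3; 11 mod 7 = 4, so Saturday + 4 = Wednesday.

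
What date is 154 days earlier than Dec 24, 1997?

−24 → Nov 30, 1997 (end of Nov, 30 days; 130 left).
−30 → Oct 31, 1997 (end of Oct, 31 days; 100 left).
−31 → Sep 30, 1997 (end of Sep, 30 days; 69 left).
−30 → Aug 31, 1997 (end of Aug, 31 days; 39 left).
−31 → Jul 31, 1997 (end of Jul, 31 days; 8 left).
−8 → Jul 23, 1997.

July 23, 1997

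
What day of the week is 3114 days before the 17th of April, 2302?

Friday

Apr 17, 2302 is a Thursday.
3114 mod 7 = 6, so 3114 days before a Thursday is Thursday − 6 = Friday.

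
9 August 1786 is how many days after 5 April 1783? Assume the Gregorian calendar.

Apr 5, 1783 → Apr 5, 1784: 366 days (Feb 29, 1784 is in that span).
Apr 5, 1784 → Apr 5, 1785: 365 days.
Apr 5, 1785 → Apr 5, 1786: 365 days.
Apr 5, 1786 → May 5, 1786: 30 days (April has 30).
May 5, 1786 → Jun 5, 1786: 31 days (May has 31).
Jun 5, 1786 → Jul 5, 1786: 30 days (June has 30).
Jul 5, 1786 → Aug 5, 1786: 31 days (July has 31).
Aug 5, 1786 → Aug 9, 1786: 4 days.
Total: 1222 days.

1222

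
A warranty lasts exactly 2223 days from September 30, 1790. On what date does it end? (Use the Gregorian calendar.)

October 31, 1796

+365 (one year) → Sep 30, 1791 (1858 left).
+366 (one year; includes Feb 29, 1792) → Sep 30, 1792 (1492 left).
+365 (one year) → Sep 30, 1793 (1127 left).
+365 (one year) → Sep 30, 1794 (762 left).
+365 (one year) → Sep 30, 1795 (397 left).
Sep has 30 days: +1 → Oct 1, 1795 (396 left).
Oct has 31 days: +31 → Nov 1, 1795 (365 left).
Nov has 30 days: +30 → Dec 1, 1795 (335 left).
Dec has 31 days: +31 → Jan 1, 1796 (304 left).
Jan has 31 days: +31 → Feb 1, 1796 (273 left).
Feb has 29 days: +29 → Mar 1, 1796 (244 left).
Mar has 31 days: +31 → Apr 1, 1796 (213 left).
Apr has 30 days: +30 → May 1, 1796 (183 left).
May has 31 days: +31 → Jun 1, 1796 (152 left).
Jun has 30 days: +30 → Jul 1, 1796 (122 left).
Jul has 31 days: +31 → Aug 1, 1796 (91 left).
Aug has 31 days: +31 → Sep 1, 1796 (60 left).
Sep has 30 days: +30 → Oct 1, 1796 (30 left).
+30 → Oct 31, 1796.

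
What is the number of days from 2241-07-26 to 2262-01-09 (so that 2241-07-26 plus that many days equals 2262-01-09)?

Jul 26, 2241 → Jul 26, 2242: 365 days.
Jul 26, 2242 → Jul 26, 2243: 365 days.
Jul 26, 2243 → Jul 26, 2244: 366 days (Feb 29, 2244 is in that span).
Jul 26, 2244 → Jul 26, 2245: 365 days.
Jul 26, 2245 → Jul 26, 2246: 365 days.
Jul 26, 2246 → Jul 26, 2247: 365 days.
Jul 26, 2247 → Jul 26, 2248: 366 days (Feb 29, 2248 is in that span).
Jul 26, 2248 → Jul 26, 2249: 365 days.
Jul 26, 2249 → Jul 26, 2250: 365 days.
Jul 26, 2250 → Jul 26, 2251: 365 days.
Jul 26, 2251 → Jul 26, 2252: 366 days (Feb 29, 2252 is in that span).
Jul 26, 2252 → Jul 26, 2253: 365 days.
Jul 26, 2253 → Jul 26, 2254: 365 days.
Jul 26, 2254 → Jul 26, 2255: 365 days.
Jul 26, 2255 → Jul 26, 2256: 366 days (Feb 29, 2256 is in that span).
Jul 26, 2256 → Jul 26, 2257: 365 days.
Jul 26, 2257 → Jul 26, 2258: 365 days.
Jul 26, 2258 → Jul 26, 2259: 365 days.
Jul 26, 2259 → Jul 26, 2260: 366 days (Feb 29, 2260 is in that span).
Jul 26, 2260 → Jul 26, 2261: 365 days.
Jul 26, 2261 → Aug 26, 2261: 31 days (July has 31).
Aug 26, 2261 → Sep 26, 2261: 31 days (August has 31).
Sep 26, 2261 → Oct 26, 2261: 30 days (September has 30).
Oct 26, 2261 → Nov 26, 2261: 31 days (October has 31).
Nov 26, 2261 → Dec 26, 2261: 30 days (November has 30).
Dec 26, 2261 → Jan 9, 2262: 14 days.
Total: 7472 days.

7472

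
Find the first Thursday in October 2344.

October 5, 2344

October 1, 2344 is a Sunday.
The first Thursday is therefore October 5 (4 days later).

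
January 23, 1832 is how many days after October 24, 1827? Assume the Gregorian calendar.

1552

Oct 24, 1827 → Oct 24, 1828: 366 days (Feb 29, 1828 is in that span).
Oct 24, 1828 → Oct 24, 1829: 365 days.
Oct 24, 1829 → Oct 24, 1830: 365 days.
Oct 24, 1830 → Oct 24, 1831: 365 days.
Oct 24, 1831 → Nov 24, 1831: 31 days (October has 31).
Nov 24, 1831 → Dec 24, 1831: 30 days (November has 30).
Dec 24, 1831 → Jan 23, 1832: 30 days.
Total: 1552 days.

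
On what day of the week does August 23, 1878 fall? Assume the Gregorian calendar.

Friday

Doomsday rule: the anchor day for the 1800s is Friday. For year 78: 78÷12 = 6 r 6, and 6÷4 = 1, so 6+6+1 = 13.
Friday + 13 ≡ Thursday — that's 1878's doomsday.
In August the doomsday date is Aug 8.
Aug 23 is 15 days after Aug 8; 15 mod 7 = 1, so Thursday + 1 = Friday.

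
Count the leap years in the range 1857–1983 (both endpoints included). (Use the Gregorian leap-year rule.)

30

Multiples of 4 in [1857,1983]: 31.
Of those, multiples of 100: 1 (not leap unless ÷400).
Multiples of 400: 0.
Leap years = 31 − 1 + 0 = 30.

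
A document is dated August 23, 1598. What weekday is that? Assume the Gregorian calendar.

Doomsday rule: the anchor day for the 1500s is Wednesday. For year 98: 98÷12 = 8 r 2, and 2÷4 = 0, so 8+2+0 = 10.
Wednesday + 10 ≡ Saturday — that's 1598's doomsday.
In August the doomsday date is Aug 8.
Aug 23 is 15 days after Aug 8; 15 mod 7 = 1, so Saturday + 1 = Sunday.

Sunday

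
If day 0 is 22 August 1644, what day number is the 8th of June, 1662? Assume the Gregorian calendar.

Aug 22, 1644 → Aug 22, 1645: 365 days.
Aug 22, 1645 → Aug 22, 1646: 365 days.
Aug 22, 1646 → Aug 22, 1647: 365 days.
Aug 22, 1647 → Aug 22, 1648: 366 days (Feb 29, 1648 is in that span).
Aug 22, 1648 → Aug 22, 1649: 365 days.
Aug 22, 1649 → Aug 22, 1650: 365 days.
Aug 22, 1650 → Aug 22, 1651: 365 days.
Aug 22, 1651 → Aug 22, 1652: 366 days (Feb 29, 1652 is in that span).
Aug 22, 1652 → Aug 22, 1653: 365 days.
Aug 22, 1653 → Aug 22, 1654: 365 days.
Aug 22, 1654 → Aug 22, 1655: 365 days.
Aug 22, 1655 → Aug 22, 1656: 366 days (Feb 29, 1656 is in that span).
Aug 22, 1656 → Aug 22, 1657: 365 days.
Aug 22, 1657 → Aug 22, 1658: 365 days.
Aug 22, 1658 → Aug 22, 1659: 365 days.
Aug 22, 1659 → Aug 22, 1660: 366 days (Feb 29, 1660 is in that span).
Aug 22, 1660 → Aug 22, 1661: 365 days.
Aug 22, 1661 → Sep 22, 1661: 31 days (August has 31).
Sep 22, 1661 → Oct 22, 1661: 30 days (September has 30).
Oct 22, 1661 → Nov 22, 1661: 31 days (October has 31).
Nov 22, 1661 → Dec 22, 1661: 30 days (November has 30).
Dec 22, 1661 → Jan 22, 1662: 31 days (December has 31).
Jan 22, 1662 → Feb 22, 1662: 31 days (January has 31).
Feb 22, 1662 → Mar 22, 1662: 28 days (February has 28).
Mar 22, 1662 → Apr 22, 1662: 31 days (March has 31).
Apr 22, 1662 → May 22, 1662: 30 days (April has 30).
May 22, 1662 → Jun 8, 1662: 17 days.
Total: 6499 days.

6499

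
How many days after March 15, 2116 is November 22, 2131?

5730

Mar 15, 2116 → Mar 15, 2117: 365 days.
Mar 15, 2117 → Mar 15, 2118: 365 days.
Mar 15, 2118 → Mar 15, 2119: 365 days.
Mar 15, 2119 → Mar 15, 2120: 366 days (Feb 29, 2120 is in that span).
Mar 15, 2120 → Mar 15, 2121: 365 days.
Mar 15, 2121 → Mar 15, 2122: 365 days.
Mar 15, 2122 → Mar 15, 2123: 365 days.
Mar 15, 2123 → Mar 15, 2124: 366 days (Feb 29, 2124 is in that span).
Mar 15, 2124 → Mar 15, 2125: 365 days.
Mar 15, 2125 → Mar 15, 2126: 365 days.
Mar 15, 2126 → Mar 15, 2127: 365 days.
Mar 15, 2127 → Mar 15, 2128: 366 days (Feb 29, 2128 is in that span).
Mar 15, 2128 → Mar 15, 2129: 365 days.
Mar 15, 2129 → Mar 15, 2130: 365 days.
Mar 15, 2130 → Mar 15, 2131: 365 days.
Mar 15, 2131 → Apr 15, 2131: 31 days (March has 31).
Apr 15, 2131 → May 15, 2131: 30 days (April has 30).
May 15, 2131 → Jun 15, 2131: 31 days (May has 31).
Jun 15, 2131 → Jul 15, 2131: 30 days (June has 30).
Jul 15, 2131 → Aug 15, 2131: 31 days (July has 31).
Aug 15, 2131 → Sep 15, 2131: 31 days (August has 31).
Sep 15, 2131 → Oct 15, 2131: 30 days (September has 30).
Oct 15, 2131 → Nov 15, 2131: 31 days (October has 31).
Nov 15, 2131 → Nov 22, 2131: 7 days.
Total: 5730 days.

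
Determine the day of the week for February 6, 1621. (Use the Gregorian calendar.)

Doomsday rule: the anchor day for the 1600s is Tuesday. For year 21: 21÷12 = 1 r 9, and 9÷4 = 2, so 1+9+2 = 12.
Tuesday + 12 ≡ Sunday — that's 1621's doomsday.
In February the doomsday date is Feb 28 (1621 is not a leap year).
Feb 6 is 22 days before Feb 28; 22 mod 7 = 1, so Sunday − 1 = Saturday.

Saturday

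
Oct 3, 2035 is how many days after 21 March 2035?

196

Mar 21, 2035 → Apr 21, 2035: 31 days (March has 31).
Apr 21, 2035 → May 21, 2035: 30 days (April has 30).
May 21, 2035 → Jun 21, 2035: 31 days (May has 31).
Jun 21, 2035 → Jul 21, 2035: 30 days (June has 30).
Jul 21, 2035 → Aug 21, 2035: 31 days (July has 31).
Aug 21, 2035 → Sep 21, 2035: 31 days (August has 31).
Sep 21, 2035 → Oct 3, 2035: 12 days.
Total: 196 days.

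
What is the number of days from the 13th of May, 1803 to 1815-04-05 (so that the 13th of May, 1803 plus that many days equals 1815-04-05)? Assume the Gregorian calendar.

4345

May 13, 1803 → May 13, 1804: 366 days (Feb 29, 1804 is in that span).
May 13, 1804 → May 13, 1805: 365 days.
May 13, 1805 → May 13, 1806: 365 days.
May 13, 1806 → May 13, 1807: 365 days.
May 13, 1807 → May 13, 1808: 366 days (Feb 29, 1808 is in that span).
May 13, 1808 → May 13, 1809: 365 days.
May 13, 1809 → May 13, 1810: 365 days.
May 13, 1810 → May 13, 1811: 365 days.
May 13, 1811 → May 13, 1812: 366 days (Feb 29, 1812 is in that span).
May 13, 1812 → May 13, 1813: 365 days.
May 13, 1813 → May 13, 1814: 365 days.
May 13, 1814 → Jun 13, 1814: 31 days (May has 31).
Jun 13, 1814 → Jul 13, 1814: 30 days (June has 30).
Jul 13, 1814 → Aug 13, 1814: 31 days (July has 31).
Aug 13, 1814 → Sep 13, 1814: 31 days (August has 31).
Sep 13, 1814 → Oct 13, 1814: 30 days (September has 30).
Oct 13, 1814 → Nov 13, 1814: 31 days (October has 31).
Nov 13, 1814 → Dec 13, 1814: 30 days (November has 30).
Dec 13, 1814 → Jan 13, 1815: 31 days (December has 31).
Jan 13, 1815 → Feb 13, 1815: 31 days (January has 31).
Feb 13, 1815 → Mar 13, 1815: 28 days (February has 28).
Mar 13, 1815 → Apr 5, 1815: 23 days.
Total: 4345 days.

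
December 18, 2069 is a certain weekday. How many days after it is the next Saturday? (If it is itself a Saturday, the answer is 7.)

Dec 18, 2069 is a Wednesday.
From Wednesday to the next Saturday is 3 days.

3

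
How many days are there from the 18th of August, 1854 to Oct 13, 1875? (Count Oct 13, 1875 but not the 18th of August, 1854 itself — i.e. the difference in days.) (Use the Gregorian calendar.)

Aug 18, 1854 → Aug 18, 1855: 365 days.
Aug 18, 1855 → Aug 18, 1856: 366 days (Feb 29, 1856 is in that span).
Aug 18, 1856 → Aug 18, 1857: 365 days.
Aug 18, 1857 → Aug 18, 1858: 365 days.
Aug 18, 1858 → Aug 18, 1859: 365 days.
Aug 18, 1859 → Aug 18, 1860: 366 days (Feb 29, 1860 is in that span).
Aug 18, 1860 → Aug 18, 1861: 365 days.
Aug 18, 1861 → Aug 18, 1862: 365 days.
Aug 18, 1862 → Aug 18, 1863: 365 days.
Aug 18, 1863 → Aug 18, 1864: 366 days (Feb 29, 1864 is in that span).
Aug 18, 1864 → Aug 18, 1865: 365 days.
Aug 18, 1865 → Aug 18, 1866: 365 days.
Aug 18, 1866 → Aug 18, 1867: 365 days.
Aug 18, 1867 → Aug 18, 1868: 366 days (Feb 29, 1868 is in that span).
Aug 18, 1868 → Aug 18, 1869: 365 days.
Aug 18, 1869 → Aug 18, 1870: 365 days.
Aug 18, 1870 → Aug 18, 1871: 365 days.
Aug 18, 1871 → Aug 18, 1872: 366 days (Feb 29, 1872 is in that span).
Aug 18, 1872 → Aug 18, 1873: 365 days.
Aug 18, 1873 → Aug 18, 1874: 365 days.
Aug 18, 1874 → Aug 18, 1875: 365 days.
Aug 18, 1875 → Sep 18, 1875: 31 days (August has 31).
Sep 18, 1875 → Oct 13, 1875: 25 days.
Total: 7726 days.

7726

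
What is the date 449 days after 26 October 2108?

+365 (one year) → Oct 26, 2109 (84 left).
Oct has 31 days: +6 → Nov 1, 2109 (78 left).
Nov has 30 days: +30 → Dec 1, 2109 (48 left).
Dec has 31 days: +31 → Jan 1, 2110 (17 left).
+17 → Jan 18, 2110.

January 18, 2110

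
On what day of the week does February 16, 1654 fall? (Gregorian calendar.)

Doomsday rule: the anchor day for the 1600s is Tuesday. For year 54: 54÷12 = 4 r 6, and 6÷4 = 1, so 4+6+1 = 11.
Tuesday + 11 ≡ Saturday — that's 1654's doomsday.
In February the doomsday date is Feb 28 (1654 is not a leap year).
Feb 16 is 12 days before Feb 28; 12 mod 7 = 5, so Saturday − 5 = Monday.

Monday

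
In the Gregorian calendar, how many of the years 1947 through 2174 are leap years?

Multiples of 4 in [1947,2174]: 57.
Of those, multiples of 100: 2 (not leap unless ÷400).
Multiples of 400: 1.
Leap years = 57 − 2 + 1 = 56.

56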